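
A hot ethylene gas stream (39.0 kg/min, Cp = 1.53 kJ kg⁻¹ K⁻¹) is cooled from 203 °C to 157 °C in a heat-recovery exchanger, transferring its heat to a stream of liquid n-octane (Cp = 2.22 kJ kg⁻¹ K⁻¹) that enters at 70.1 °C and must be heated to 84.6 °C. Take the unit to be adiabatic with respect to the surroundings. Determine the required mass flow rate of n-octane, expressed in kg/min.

Heat released by hot stream: Q = 39.0 × 1.53 × (203 − 157) = 2744.8 kJ/min
Energy balance on cold side (adiabatic exchanger): Q = ṁ_c·Cp_c·(T_c,out − T_c,in)
ṁ_c = 2744.8 / [2.22 × (84.6 − 70.1)] = 85.269 kg/min

ṁ_c = 85.3 kg/min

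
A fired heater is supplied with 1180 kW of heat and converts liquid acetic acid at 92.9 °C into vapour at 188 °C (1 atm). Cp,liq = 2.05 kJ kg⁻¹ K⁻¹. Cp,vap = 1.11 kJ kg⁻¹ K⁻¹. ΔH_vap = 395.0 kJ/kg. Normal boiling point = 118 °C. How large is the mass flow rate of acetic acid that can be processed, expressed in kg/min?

Δh = 2.05×(118−92.9) + 395.0 + 1.11×(188−118) = 524.15 kJ/kg
Q = 1180 kW = 1180 kJ/s = 70800 kJ/min
ṁ = Q/Δh = 70800 / 524.15 = 135.07 kg/min

ṁ = 135 kg/min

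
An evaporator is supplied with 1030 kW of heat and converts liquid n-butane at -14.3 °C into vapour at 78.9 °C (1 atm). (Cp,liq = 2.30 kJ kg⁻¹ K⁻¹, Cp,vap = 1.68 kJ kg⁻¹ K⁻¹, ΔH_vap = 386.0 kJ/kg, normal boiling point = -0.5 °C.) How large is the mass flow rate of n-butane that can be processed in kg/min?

ṁ = 112 kg/min

Δh = 2.30×(-0.5−-14.3) + 386.0 + 1.68×(78.9−-0.5) = 551.13 kJ/kg
Q = 1030 kW = 1030 kJ/s = 61800 kJ/min
ṁ = Q/Δh = 61800 / 551.13 = 112.13 kg/min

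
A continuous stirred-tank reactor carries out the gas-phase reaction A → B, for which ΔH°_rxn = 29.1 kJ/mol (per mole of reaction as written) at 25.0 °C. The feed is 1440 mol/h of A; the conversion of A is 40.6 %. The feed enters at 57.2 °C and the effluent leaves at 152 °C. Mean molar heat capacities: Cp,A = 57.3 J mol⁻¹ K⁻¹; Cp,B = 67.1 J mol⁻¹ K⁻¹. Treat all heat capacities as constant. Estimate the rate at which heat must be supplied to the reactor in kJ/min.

Extent of reaction ξ = 0.406 × 1440 = 584.64 mol/h
Reaction term: ξ·ΔH°_rxn = 584.64 × 29.1 = 17013 kJ/h
Sensible, feed 57.2→25 °C: -2656.9 kJ/h
Outlet flows (mol/h): A 855.36, B 584.64
Sensible, products 25→152 °C: 11207 kJ/h
Q = ΔH = 25563 kJ/h = 7.1008 kW
Heat supplied = 426.05 kJ/min

Q_in = 426 kJ/min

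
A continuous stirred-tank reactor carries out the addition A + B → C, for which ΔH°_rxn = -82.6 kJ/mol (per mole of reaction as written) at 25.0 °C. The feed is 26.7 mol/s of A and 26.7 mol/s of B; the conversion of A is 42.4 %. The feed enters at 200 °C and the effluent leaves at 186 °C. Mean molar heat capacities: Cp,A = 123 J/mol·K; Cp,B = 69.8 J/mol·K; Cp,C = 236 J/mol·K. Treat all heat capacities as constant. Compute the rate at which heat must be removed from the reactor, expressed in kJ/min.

Extent of reaction ξ = 0.424 × 26.7 = 11.321 mol/s
Reaction term: ξ·ΔH°_rxn = 11.321 × -82.6 = -935.1 kJ/s
Sensible, feed 200→25 °C: -900.86 kJ/s
Outlet flows (mol/s): A 15.379, B 15.379, C 11.321
Sensible, products 25→186 °C: 907.53 kJ/s
Q = ΔH = -928.43 kJ/s = -928.43 kW
Heat removed = 55706 kJ/min

Q_out = 55700 kJ/min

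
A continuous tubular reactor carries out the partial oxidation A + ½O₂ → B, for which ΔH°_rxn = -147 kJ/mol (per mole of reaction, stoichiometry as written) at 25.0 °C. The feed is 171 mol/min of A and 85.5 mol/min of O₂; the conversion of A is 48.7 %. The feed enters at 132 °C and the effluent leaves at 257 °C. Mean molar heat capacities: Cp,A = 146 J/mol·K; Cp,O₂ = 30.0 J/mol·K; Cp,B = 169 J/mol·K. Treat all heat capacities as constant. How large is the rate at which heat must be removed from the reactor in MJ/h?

Q_out = 519 MJ/h

Extent of reaction ξ = 0.487 × 171 = 83.277 mol/min
Reaction term: ξ·ΔH°_rxn = 83.277 × -147 = -12242 kJ/min
Sensible, feed 132→25 °C: -2945.8 kJ/min
Outlet flows (mol/min): A 87.723, O₂ 43.861, B 83.277
Sensible, products 25→257 °C: 6541.8 kJ/min
Q = ΔH = -8645.8 kJ/min = -144.1 kW
Heat removed = 518.75 MJ/h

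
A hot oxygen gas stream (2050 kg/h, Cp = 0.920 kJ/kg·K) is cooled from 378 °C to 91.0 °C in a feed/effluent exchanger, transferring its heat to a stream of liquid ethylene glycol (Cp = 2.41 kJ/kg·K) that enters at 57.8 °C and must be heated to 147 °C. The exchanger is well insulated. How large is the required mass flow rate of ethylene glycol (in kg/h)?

ṁ_c = 2520 kg/h

Heat released by hot stream: Q = 2050 × 0.920 × (378 − 91.0) = 541280 kJ/h
Energy balance on cold side (adiabatic exchanger): Q = ṁ_c·Cp_c·(T_c,out − T_c,in)
ṁ_c = 541280 / [2.41 × (147 − 57.8)] = 2517.9 kg/h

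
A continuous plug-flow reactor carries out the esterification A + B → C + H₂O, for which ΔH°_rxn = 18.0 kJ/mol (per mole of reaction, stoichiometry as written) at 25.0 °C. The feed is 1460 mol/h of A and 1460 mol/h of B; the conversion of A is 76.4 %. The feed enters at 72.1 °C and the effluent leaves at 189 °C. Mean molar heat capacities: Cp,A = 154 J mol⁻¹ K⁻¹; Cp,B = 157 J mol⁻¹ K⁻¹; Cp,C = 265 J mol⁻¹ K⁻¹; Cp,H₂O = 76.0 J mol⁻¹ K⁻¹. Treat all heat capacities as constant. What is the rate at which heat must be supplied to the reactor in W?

Q_in = 21800 W

Extent of reaction ξ = 0.764 × 1460 = 1115.4 mol/h
Reaction term: ξ·ΔH°_rxn = 1115.4 × 18.0 = 20078 kJ/h
Sensible, feed 72.1→25 °C: -21386 kJ/h
Outlet flows (mol/h): A 344.56, B 344.56, C 1115.4, H₂O 1115.4
Sensible, products 25→189 °C: 79954 kJ/h
Q = ΔH = 78645 kJ/h = 21.846 kW
Heat supplied = 21846 W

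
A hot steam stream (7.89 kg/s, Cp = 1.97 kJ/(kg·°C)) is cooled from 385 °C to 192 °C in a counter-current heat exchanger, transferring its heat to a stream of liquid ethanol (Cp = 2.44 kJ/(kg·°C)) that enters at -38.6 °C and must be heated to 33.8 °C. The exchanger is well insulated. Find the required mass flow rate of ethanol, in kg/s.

Heat released by hot stream: Q = 7.89 × 1.97 × (385 − 192) = 2999.9 kJ/s
Energy balance on cold side (adiabatic exchanger): Q = ṁ_c·Cp_c·(T_c,out − T_c,in)
ṁ_c = 2999.9 / [2.44 × (33.8 − -38.6)] = 16.981 kg/s

ṁ_c = 17.0 kg/s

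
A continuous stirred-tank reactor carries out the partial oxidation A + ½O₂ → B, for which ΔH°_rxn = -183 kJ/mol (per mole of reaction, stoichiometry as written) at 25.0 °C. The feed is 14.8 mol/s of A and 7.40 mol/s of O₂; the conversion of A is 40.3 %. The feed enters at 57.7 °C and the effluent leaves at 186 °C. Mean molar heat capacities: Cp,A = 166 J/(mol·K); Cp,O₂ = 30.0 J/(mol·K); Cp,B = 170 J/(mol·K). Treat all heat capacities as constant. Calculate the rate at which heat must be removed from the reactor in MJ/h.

Q_out = 2730 MJ/h

Extent of reaction ξ = 0.403 × 14.8 = 5.9644 mol/s
Reaction term: ξ·ΔH°_rxn = 5.9644 × -183 = -1091.5 kJ/s
Sensible, feed 57.7→25 °C: -87.597 kJ/s
Outlet flows (mol/s): A 8.8356, O₂ 4.4178, B 5.9644
Sensible, products 25→186 °C: 420.72 kJ/s
Q = ΔH = -758.36 kJ/s = -758.36 kW
Heat removed = 2730.1 MJ/h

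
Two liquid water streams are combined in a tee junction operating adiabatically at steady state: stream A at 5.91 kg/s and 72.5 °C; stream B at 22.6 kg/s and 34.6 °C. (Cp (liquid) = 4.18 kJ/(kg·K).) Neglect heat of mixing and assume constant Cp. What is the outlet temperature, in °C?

T_out = 42.5 °C

Adiabatic, steady state ⇒ Σ ṁᵢCp,ᵢ(T_out − Tᵢ) = 0
Σ ṁᵢCp,ᵢTᵢ = 5.91×4.18×72.5 + 22.6×4.18×34.6 = 5059.6
Σ ṁᵢCp,ᵢ = 5.91×4.18 + 22.6×4.18 = 119.17
T_out = 5059.6 / 119.17 = 42.457 °C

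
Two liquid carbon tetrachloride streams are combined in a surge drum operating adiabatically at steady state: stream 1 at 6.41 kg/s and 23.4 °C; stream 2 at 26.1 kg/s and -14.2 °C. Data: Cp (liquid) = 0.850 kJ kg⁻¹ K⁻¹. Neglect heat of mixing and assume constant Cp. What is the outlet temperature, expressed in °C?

Energy balance with Q = 0: Σ ṁᵢCp,ᵢ(T_out − Tᵢ) = 0
Σ ṁᵢCp,ᵢTᵢ = 6.41×0.850×23.4 + 26.1×0.850×-14.2 = -187.53
Σ ṁᵢCp,ᵢ = 6.41×0.850 + 26.1×0.850 = 27.634
T_out = -187.53 / 27.634 = -6.7864 °C

T_out = -6.79 °C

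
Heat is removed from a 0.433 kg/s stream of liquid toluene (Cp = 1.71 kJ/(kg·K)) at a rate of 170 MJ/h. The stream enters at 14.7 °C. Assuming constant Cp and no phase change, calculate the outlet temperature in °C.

T_out = -49.1 °C

Q = 170 MJ/h = 47.222 kJ/s
ΔT = Q/(ṁ·Cp) = 47.222/(0.433×1.71) = 63.777 K
T_out = 14.7 − 63.777 = -49.077 °C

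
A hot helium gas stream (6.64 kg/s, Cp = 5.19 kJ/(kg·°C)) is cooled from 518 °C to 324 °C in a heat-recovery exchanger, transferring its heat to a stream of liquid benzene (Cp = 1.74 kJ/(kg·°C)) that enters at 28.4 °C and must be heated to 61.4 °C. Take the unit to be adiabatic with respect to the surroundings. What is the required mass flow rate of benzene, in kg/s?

Heat released by hot stream: Q = 6.64 × 5.19 × (518 − 324) = 6685.6 kJ/s
Energy balance on cold side (adiabatic exchanger): Q = ṁ_c·Cp_c·(T_c,out − T_c,in)
ṁ_c = 6685.6 / [1.74 × (61.4 − 28.4)] = 116.43 kg/s

ṁ_c = 116 kg/s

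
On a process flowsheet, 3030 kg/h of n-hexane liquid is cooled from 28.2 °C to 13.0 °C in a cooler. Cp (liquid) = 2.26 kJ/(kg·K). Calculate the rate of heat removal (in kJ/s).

Q_c = 28.9 kJ/s

Q = ṁ·Cp·ΔT = 3030 × 2.26 × (13.0 − 28.2) = -104090 kJ/h
Converting: 104090 / 3600 s = 28.913 kW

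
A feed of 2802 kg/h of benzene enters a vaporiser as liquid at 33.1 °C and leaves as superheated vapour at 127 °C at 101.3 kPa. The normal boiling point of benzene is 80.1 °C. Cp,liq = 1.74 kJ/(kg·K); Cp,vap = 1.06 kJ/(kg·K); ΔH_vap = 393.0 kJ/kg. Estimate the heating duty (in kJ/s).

Q = 408 kJ/s

liquid 33.1→80.1 °C: 81.78 kJ/kg
vaporisation at 80.1 °C: 393 kJ/kg
vapour 80.1→127 °C: 49.714 kJ/kg
Δh = 81.78 + 393 + 49.714 = 524.49 kJ/kg
Q = ṁ·Δh = 2802 kg/h × 524.49 kJ/kg = 1.4696e+06 kJ/h
|Q| = 408.23 kW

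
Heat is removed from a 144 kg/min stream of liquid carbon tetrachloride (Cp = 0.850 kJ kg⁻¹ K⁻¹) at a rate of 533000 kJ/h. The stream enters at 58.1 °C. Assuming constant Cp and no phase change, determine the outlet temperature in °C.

Q = 533000 kJ/h = 8883.3 kJ/min
ΔT = Q/(ṁ·Cp) = 8883.3/(144×0.850) = 72.576 K
T_out = 58.1 − 72.576 = -14.476 °C

T_out = -14.5 °C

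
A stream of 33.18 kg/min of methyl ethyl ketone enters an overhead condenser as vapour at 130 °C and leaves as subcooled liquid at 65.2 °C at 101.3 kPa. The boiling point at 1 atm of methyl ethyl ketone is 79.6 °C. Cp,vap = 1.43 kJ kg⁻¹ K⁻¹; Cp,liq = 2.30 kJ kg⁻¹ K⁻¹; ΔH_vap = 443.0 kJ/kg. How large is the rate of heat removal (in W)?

Q_c = 303000 W

vapour 130→79.6 °C: -72.072 kJ/kg
condensation at 79.6 °C: -443 kJ/kg
liquid 79.6→65.2 °C: -33.12 kJ/kg
Δh = -72.072 + -443 + -33.12 = -548.19 kJ/kg
Q = ṁ·Δh = 33.18 kg/min × -548.19 kJ/kg = -18189 kJ/min
|Q| = 303.15 kW = 303150 W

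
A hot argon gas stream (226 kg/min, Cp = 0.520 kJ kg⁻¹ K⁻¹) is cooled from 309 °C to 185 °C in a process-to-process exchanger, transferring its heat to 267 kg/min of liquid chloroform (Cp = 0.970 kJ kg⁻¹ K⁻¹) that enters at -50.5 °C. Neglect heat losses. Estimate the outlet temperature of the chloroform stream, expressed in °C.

T_c,out = 5.77 °C

Heat released by hot stream: Q = 226 × 0.520 × (309 − 185) = 14572 kJ/min
Energy balance on cold side (adiabatic exchanger): Q = ṁ_c·Cp_c·(T_c,out − T_c,in)
T_c,out = -50.5 + 14572/(267 × 0.970) = 5.7666 °C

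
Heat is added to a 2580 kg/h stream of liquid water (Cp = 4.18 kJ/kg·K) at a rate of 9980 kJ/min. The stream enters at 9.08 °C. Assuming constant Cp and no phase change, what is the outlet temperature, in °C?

T_out = 64.6 °C

Q = 9980 kJ/min = 598800 kJ/h
ΔT = Q/(ṁ·Cp) = 598800/(2580×4.18) = 55.525 K
T_out = 9.08 + 55.525 = 64.605 °C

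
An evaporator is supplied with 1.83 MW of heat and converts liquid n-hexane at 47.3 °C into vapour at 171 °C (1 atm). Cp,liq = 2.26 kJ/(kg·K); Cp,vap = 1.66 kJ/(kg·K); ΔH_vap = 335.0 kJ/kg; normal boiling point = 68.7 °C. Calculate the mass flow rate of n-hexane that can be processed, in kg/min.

Δh = 2.26×(68.7−47.3) + 335.0 + 1.66×(171−68.7) = 553.18 kJ/kg
Q = 1.83 MW = 1830 kJ/s = 109800 kJ/min
ṁ = Q/Δh = 109800 / 553.18 = 198.49 kg/min

ṁ = 198 kg/min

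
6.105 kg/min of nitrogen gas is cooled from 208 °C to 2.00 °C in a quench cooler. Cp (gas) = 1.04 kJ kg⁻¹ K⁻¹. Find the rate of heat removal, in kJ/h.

Q = ṁ·Cp·ΔT = 6.105 × 1.04 × (2.00 − 208) = -1307.9 kJ/min
Converting: 1307.9 / 60 s = 21.799 kW
Cooling duty = 78476 kJ/h

Q_c = 78500 kJ/h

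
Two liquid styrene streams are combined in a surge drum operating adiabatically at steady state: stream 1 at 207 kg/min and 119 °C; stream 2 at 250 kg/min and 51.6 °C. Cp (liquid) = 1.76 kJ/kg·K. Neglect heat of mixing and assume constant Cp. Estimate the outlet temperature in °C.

T_out = 82.1 °C

No heat crosses the boundary, so H_out = H_in.
T_out = Σ ṁᵢCp,ᵢTᵢ / Σ ṁᵢCp,ᵢ
      = 66058 / 804.32 = 82.129 °C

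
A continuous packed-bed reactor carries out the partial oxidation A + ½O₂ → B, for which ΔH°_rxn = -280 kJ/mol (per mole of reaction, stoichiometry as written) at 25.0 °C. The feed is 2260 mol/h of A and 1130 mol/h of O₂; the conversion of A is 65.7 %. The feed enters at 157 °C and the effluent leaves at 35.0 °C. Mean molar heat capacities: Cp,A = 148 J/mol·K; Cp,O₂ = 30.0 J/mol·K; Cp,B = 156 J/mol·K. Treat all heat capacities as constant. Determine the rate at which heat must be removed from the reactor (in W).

Extent of reaction ξ = 0.657 × 2260 = 1484.8 mol/h
Reaction term: ξ·ΔH°_rxn = 1484.8 × -280 = -415750 kJ/h
Sensible, feed 157→25 °C: -48626 kJ/h
Outlet flows (mol/h): A 775.18, O₂ 387.59, B 1484.8
Sensible, products 25→35.0 °C: 3579.9 kJ/h
Q = ΔH = -460800 kJ/h = -128 kW
Heat removed = 128000 W

Q_out = 128000 W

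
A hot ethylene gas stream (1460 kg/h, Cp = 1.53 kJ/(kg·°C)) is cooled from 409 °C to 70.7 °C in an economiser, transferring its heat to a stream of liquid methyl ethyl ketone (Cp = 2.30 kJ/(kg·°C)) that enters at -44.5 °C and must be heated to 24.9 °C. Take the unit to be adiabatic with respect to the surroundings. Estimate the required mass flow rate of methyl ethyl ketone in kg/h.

ṁ_c = 4730 kg/h

Heat released by hot stream: Q = 1460 × 1.53 × (409 − 70.7) = 755690 kJ/h
Energy balance on cold side (adiabatic exchanger): Q = ṁ_c·Cp_c·(T_c,out − T_c,in)
ṁ_c = 755690 / [2.30 × (24.9 − -44.5)] = 4734.3 kg/h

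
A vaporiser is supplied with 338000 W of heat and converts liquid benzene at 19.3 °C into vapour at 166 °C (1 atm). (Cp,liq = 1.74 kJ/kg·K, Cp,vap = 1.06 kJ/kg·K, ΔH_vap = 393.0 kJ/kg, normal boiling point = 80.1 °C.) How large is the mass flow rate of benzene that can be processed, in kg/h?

ṁ = 2060 kg/h

Δh = 1.74×(80.1−19.3) + 393.0 + 1.06×(166−80.1) = 589.85 kJ/kg
Q = 338000 W = 338 kJ/s = 1.2168e+06 kJ/h
ṁ = Q/Δh = 1.2168e+06 / 589.85 = 2062.9 kg/h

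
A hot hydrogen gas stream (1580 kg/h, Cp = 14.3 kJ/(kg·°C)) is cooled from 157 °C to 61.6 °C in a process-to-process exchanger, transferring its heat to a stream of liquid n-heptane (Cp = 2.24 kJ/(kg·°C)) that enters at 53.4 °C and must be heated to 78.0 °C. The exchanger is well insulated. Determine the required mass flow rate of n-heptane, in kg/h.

ṁ_c = 39100 kg/h

Heat released by hot stream: Q = 1580 × 14.3 × (157 − 61.6) = 2.1555e+06 kJ/h
Energy balance on cold side (adiabatic exchanger): Q = ṁ_c·Cp_c·(T_c,out − T_c,in)
ṁ_c = 2.1555e+06 / [2.24 × (78.0 − 53.4)] = 39116 kg/h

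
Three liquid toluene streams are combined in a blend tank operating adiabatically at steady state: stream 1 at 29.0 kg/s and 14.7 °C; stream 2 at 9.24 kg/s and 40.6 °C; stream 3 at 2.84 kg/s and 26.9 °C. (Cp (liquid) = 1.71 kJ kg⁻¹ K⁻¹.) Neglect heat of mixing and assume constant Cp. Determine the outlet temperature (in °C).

T_out = 21.4 °C

Energy balance with Q = 0: Σ ṁᵢCp,ᵢ(T_out − Tᵢ) = 0
Σ ṁᵢCp,ᵢTᵢ = 29.0×1.71×14.7 + 9.24×1.71×40.6 + 2.84×1.71×26.9 = 1501.1
Σ ṁᵢCp,ᵢ = 29.0×1.71 + 9.24×1.71 + 2.84×1.71 = 70.247
T_out = 1501.1 / 70.247 = 21.369 °C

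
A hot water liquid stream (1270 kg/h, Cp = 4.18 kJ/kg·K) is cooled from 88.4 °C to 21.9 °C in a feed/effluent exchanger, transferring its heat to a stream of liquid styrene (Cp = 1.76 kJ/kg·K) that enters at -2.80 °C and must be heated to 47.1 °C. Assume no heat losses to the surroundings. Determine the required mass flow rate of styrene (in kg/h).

Heat released by hot stream: Q = 1270 × 4.18 × (88.4 − 21.9) = 353020 kJ/h
Energy balance on cold side (adiabatic exchanger): Q = ṁ_c·Cp_c·(T_c,out − T_c,in)
ṁ_c = 353020 / [1.76 × (47.1 − -2.80)] = 4019.7 kg/h

ṁ_c = 4020 kg/h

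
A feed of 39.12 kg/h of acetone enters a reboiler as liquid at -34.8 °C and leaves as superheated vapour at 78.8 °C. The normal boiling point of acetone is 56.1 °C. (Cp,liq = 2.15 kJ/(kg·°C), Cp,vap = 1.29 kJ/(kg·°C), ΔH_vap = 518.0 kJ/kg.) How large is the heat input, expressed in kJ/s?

Q = 8.07 kJ/s

liquid -34.8→56.1 °C: 195.44 kJ/kg
vaporisation at 56.1 °C: 518 kJ/kg
vapour 56.1→78.8 °C: 29.283 kJ/kg
Δh = 195.44 + 518 + 29.283 = 742.72 kJ/kg
Q = ṁ·Δh = 39.12 kg/h × 742.72 kJ/kg = 29055 kJ/h
|Q| = 8.0709 kW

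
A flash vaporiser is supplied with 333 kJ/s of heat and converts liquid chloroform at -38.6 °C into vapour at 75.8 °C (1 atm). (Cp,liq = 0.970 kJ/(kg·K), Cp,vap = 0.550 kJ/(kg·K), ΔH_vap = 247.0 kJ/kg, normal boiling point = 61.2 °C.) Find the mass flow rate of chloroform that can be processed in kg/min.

Δh = 0.970×(61.2−-38.6) + 247.0 + 0.550×(75.8−61.2) = 351.84 kJ/kg
Q = 333 kJ/s = 333 kJ/s = 19980 kJ/min
ṁ = Q/Δh = 19980 / 351.84 = 56.788 kg/min

ṁ = 56.8 kg/min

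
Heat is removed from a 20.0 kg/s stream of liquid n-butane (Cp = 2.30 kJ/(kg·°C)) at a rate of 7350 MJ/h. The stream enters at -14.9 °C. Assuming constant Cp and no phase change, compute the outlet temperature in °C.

Q = 7350 MJ/h = 2041.7 kJ/s
ΔT = Q/(ṁ·Cp) = 2041.7/(20.0×2.30) = 44.384 K
T_out = -14.9 − 44.384 = -59.284 °C

T_out = -59.3 °C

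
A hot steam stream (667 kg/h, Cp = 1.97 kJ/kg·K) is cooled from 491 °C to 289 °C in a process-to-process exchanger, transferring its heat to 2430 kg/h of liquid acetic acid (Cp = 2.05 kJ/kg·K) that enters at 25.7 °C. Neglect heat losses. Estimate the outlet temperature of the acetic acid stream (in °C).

Heat released by hot stream: Q = 667 × 1.97 × (491 − 289) = 265430 kJ/h
Energy balance on cold side (adiabatic exchanger): Q = ṁ_c·Cp_c·(T_c,out − T_c,in)
T_c,out = 25.7 + 265430/(2430 × 2.05) = 78.982 °C

T_c,out = 79.0 °C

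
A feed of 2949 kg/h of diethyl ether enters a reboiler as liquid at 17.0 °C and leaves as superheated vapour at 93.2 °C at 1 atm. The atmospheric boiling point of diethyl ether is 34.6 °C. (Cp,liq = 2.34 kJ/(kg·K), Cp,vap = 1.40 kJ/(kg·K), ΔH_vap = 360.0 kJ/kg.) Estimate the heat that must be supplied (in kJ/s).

liquid 17.0→34.6 °C: 41.184 kJ/kg
vaporisation at 34.6 °C: 360 kJ/kg
vapour 34.6→93.2 °C: 82.04 kJ/kg
Δh = 41.184 + 360 + 82.04 = 483.22 kJ/kg
Q = ṁ·Δh = 2949 kg/h × 483.22 kJ/kg = 1.425e+06 kJ/h
|Q| = 395.84 kW

Q = 396 kJ/s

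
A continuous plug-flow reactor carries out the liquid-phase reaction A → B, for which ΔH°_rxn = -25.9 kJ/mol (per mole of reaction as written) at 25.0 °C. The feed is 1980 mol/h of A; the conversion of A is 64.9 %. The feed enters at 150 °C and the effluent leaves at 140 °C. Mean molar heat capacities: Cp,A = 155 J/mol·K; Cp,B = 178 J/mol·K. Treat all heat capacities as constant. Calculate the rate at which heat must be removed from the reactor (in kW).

Q_out = 9.15 kW

Extent of reaction ξ = 0.649 × 1980 = 1285 mol/h
Reaction term: ξ·ΔH°_rxn = 1285 × -25.9 = -33282 kJ/h
Sensible, feed 150→25 °C: -38362 kJ/h
Outlet flows (mol/h): A 694.98, B 1285
Sensible, products 25→140 °C: 38692 kJ/h
Q = ΔH = -32952 kJ/h = -9.1534 kW
Heat removed = 9.1534 kW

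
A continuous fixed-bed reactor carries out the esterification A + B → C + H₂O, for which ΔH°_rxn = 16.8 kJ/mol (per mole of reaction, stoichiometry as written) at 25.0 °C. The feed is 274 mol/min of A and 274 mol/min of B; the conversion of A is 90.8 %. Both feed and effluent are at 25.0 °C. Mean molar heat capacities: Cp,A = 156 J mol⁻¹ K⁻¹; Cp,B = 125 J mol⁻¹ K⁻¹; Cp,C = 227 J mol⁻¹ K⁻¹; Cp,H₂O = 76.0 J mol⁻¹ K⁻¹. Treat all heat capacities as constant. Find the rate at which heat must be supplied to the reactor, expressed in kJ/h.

Extent of reaction ξ = 0.908 × 274 = 248.79 mol/min
Reaction term: ξ·ΔH°_rxn = 248.79 × 16.8 = 4179.7 kJ/min
Q = ΔH = 4179.7 kJ/min = 69.662 kW
Heat supplied = 250780 kJ/h

Q_in = 251000 kJ/h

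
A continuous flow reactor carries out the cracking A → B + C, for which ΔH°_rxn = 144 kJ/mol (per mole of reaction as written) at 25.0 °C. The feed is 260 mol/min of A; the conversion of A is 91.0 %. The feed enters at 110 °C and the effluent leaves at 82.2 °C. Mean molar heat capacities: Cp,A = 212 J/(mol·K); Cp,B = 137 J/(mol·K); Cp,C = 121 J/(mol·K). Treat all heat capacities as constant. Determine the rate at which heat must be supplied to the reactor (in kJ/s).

Extent of reaction ξ = 0.910 × 260 = 236.6 mol/min
Reaction term: ξ·ΔH°_rxn = 236.6 × 144 = 34070 kJ/min
Sensible, feed 110→25 °C: -4685.2 kJ/min
Outlet flows (mol/min): A 23.4, B 236.6, C 236.6
Sensible, products 25→82.2 °C: 3775.4 kJ/min
Q = ΔH = 33161 kJ/min = 552.68 kW
Heat supplied = 552.68 kJ/s

Q_in = 553 kJ/s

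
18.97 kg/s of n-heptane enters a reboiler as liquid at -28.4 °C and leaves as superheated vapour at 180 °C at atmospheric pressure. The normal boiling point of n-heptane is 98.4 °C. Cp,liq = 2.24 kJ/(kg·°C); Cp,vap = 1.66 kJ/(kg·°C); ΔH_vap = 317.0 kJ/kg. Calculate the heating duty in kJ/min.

Q = 838000 kJ/min

liquid -28.4→98.4 °C: 284.03 kJ/kg
vaporisation at 98.4 °C: 317 kJ/kg
vapour 98.4→180 °C: 135.46 kJ/kg
Δh = 284.03 + 317 + 135.46 = 736.49 kJ/kg
Q = ṁ·Δh = 18.97 kg/s × 736.49 kJ/kg = 13971 kJ/s
|Q| = 13971 kW = 838270 kJ/min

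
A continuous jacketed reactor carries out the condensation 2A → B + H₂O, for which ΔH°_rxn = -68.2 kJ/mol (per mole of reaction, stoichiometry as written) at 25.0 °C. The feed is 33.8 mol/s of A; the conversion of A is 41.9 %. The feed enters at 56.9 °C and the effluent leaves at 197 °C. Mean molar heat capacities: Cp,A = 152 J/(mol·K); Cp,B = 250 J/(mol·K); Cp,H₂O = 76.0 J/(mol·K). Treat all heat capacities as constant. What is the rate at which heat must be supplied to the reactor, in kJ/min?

Extent of reaction ξ = 0.419 × 33.8 / 2 = 7.0811 mol/s
Reaction term: ξ·ΔH°_rxn = 7.0811 × -68.2 = -482.93 kJ/s
Sensible, feed 56.9→25 °C: -163.89 kJ/s
Outlet flows (mol/s): A 19.638, B 7.0811, H₂O 7.0811
Sensible, products 25→197 °C: 910.46 kJ/s
Q = ΔH = 263.64 kJ/s = 263.64 kW
Heat supplied = 15818 kJ/min

Q_in = 15800 kJ/min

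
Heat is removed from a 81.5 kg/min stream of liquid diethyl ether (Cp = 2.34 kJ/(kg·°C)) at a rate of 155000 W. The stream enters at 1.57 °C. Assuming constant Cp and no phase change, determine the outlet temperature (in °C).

Q = 155000 W = 9300 kJ/min
ΔT = Q/(ṁ·Cp) = 9300/(81.5×2.34) = 48.765 K
T_out = 1.57 − 48.765 = -47.195 °C

T_out = -47.2 °C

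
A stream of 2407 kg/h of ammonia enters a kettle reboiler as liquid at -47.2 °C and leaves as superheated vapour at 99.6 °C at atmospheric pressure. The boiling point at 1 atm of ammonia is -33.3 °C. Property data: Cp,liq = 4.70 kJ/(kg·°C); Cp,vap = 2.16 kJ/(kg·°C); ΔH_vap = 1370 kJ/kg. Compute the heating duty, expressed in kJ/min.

Q = 69100 kJ/min

liquid -47.2→-33.3 °C: 65.33 kJ/kg
vaporisation at -33.3 °C: 1370 kJ/kg
vapour -33.3→99.6 °C: 287.06 kJ/kg
Δh = 65.33 + 1370 + 287.06 = 1722.4 kJ/kg
Q = ṁ·Δh = 2407 kg/h × 1722.4 kJ/kg = 4.1458e+06 kJ/h
|Q| = 1151.6 kW = 69097 kJ/min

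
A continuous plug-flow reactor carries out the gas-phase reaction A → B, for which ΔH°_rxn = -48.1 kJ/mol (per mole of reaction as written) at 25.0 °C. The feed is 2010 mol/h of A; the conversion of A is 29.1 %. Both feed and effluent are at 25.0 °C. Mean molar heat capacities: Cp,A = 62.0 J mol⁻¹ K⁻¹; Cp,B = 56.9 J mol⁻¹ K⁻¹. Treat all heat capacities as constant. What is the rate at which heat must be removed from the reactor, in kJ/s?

Q_out = 7.82 kJ/s

Extent of reaction ξ = 0.291 × 2010 = 584.91 mol/h
Reaction term: ξ·ΔH°_rxn = 584.91 × -48.1 = -28134 kJ/h
Q = ΔH = -28134 kJ/h = -7.815 kW
Heat removed = 7.815 kJ/s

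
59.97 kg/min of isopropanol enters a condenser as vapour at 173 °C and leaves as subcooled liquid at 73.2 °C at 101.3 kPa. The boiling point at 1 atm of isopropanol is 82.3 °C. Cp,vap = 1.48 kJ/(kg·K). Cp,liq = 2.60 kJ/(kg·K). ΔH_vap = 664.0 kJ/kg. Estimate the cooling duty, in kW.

vapour 173→82.3 °C: -134.24 kJ/kg
condensation at 82.3 °C: -664 kJ/kg
liquid 82.3→73.2 °C: -23.66 kJ/kg
Δh = -134.24 + -664 + -23.66 = -821.9 kJ/kg
Q = ṁ·Δh = 59.97 kg/min × -821.9 kJ/kg = -49289 kJ/min
|Q| = 821.49 kW

Q_c = 821 kW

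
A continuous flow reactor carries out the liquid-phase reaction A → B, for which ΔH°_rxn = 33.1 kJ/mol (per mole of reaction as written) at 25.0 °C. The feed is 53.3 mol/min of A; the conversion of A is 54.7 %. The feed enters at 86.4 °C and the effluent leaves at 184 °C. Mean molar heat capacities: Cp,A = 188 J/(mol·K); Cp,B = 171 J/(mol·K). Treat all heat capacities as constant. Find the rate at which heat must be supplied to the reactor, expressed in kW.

Q_in = 31.1 kW

Extent of reaction ξ = 0.547 × 53.3 = 29.155 mol/min
Reaction term: ξ·ΔH°_rxn = 29.155 × 33.1 = 965.03 kJ/min
Sensible, feed 86.4→25 °C: -615.25 kJ/min
Outlet flows (mol/min): A 24.145, B 29.155
Sensible, products 25→184 °C: 1514.4 kJ/min
Q = ΔH = 1864.2 kJ/min = 31.07 kW
Heat supplied = 31.07 kW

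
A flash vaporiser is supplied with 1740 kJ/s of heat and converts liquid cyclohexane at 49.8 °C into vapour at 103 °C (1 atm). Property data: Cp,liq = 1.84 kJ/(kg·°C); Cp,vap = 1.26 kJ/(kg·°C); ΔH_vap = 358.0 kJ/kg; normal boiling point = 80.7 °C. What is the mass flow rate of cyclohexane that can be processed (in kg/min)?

ṁ = 236 kg/min

Δh = 1.84×(80.7−49.8) + 358.0 + 1.26×(103−80.7) = 442.95 kJ/kg
Q = 1740 kJ/s = 1740 kJ/s = 104400 kJ/min
ṁ = Q/Δh = 104400 / 442.95 = 235.69 kg/min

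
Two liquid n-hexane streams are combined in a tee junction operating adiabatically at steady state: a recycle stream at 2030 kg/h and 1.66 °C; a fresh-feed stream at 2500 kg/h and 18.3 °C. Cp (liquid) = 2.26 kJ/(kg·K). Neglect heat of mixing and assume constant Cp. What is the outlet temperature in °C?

No heat crosses the boundary, so H_out = H_in.
Σ ṁᵢCp,ᵢTᵢ = 2030×2.26×1.66 + 2500×2.26×18.3 = 111010
Σ ṁᵢCp,ᵢ = 2030×2.26 + 2500×2.26 = 10238
T_out = 111010 / 10238 = 10.843 °C

T_out = 10.8 °C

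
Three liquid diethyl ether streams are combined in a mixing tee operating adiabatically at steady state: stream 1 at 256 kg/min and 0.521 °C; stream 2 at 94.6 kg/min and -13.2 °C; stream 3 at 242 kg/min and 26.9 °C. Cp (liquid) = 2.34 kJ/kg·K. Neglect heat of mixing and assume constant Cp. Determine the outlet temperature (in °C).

Energy balance with Q = 0: Σ ṁᵢCp,ᵢ(T_out − Tᵢ) = 0
Σ ṁᵢCp,ᵢTᵢ = 256×2.34×0.521 + 94.6×2.34×-13.2 + 242×2.34×26.9 = 12623
Σ ṁᵢCp,ᵢ = 256×2.34 + 94.6×2.34 + 242×2.34 = 1386.7
T_out = 12623 / 1386.7 = 9.103 °C

T_out = 9.10 °C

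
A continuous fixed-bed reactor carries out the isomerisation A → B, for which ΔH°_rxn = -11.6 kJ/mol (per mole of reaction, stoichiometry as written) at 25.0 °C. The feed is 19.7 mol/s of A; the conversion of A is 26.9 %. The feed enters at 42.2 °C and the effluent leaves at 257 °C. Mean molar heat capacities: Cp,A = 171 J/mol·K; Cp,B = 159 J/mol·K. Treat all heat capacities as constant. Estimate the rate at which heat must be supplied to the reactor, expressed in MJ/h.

Extent of reaction ξ = 0.269 × 19.7 = 5.2993 mol/s
Reaction term: ξ·ΔH°_rxn = 5.2993 × -11.6 = -61.472 kJ/s
Sensible, feed 42.2→25 °C: -57.942 kJ/s
Outlet flows (mol/s): A 14.401, B 5.2993
Sensible, products 25→257 °C: 766.79 kJ/s
Q = ΔH = 647.37 kJ/s = 647.37 kW
Heat supplied = 2330.5 MJ/h

Q_in = 2330 MJ/h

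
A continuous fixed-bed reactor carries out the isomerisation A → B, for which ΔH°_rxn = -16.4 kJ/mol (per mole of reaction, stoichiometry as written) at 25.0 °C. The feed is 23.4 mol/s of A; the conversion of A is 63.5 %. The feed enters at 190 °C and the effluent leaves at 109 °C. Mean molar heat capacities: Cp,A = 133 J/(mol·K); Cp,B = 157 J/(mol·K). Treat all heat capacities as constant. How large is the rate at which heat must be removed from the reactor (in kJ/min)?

Q_out = 27900 kJ/min

Extent of reaction ξ = 0.635 × 23.4 = 14.859 mol/s
Reaction term: ξ·ΔH°_rxn = 14.859 × -16.4 = -243.69 kJ/s
Sensible, feed 190→25 °C: -513.51 kJ/s
Outlet flows (mol/s): A 8.541, B 14.859
Sensible, products 25→109 °C: 291.38 kJ/s
Q = ΔH = -465.82 kJ/s = -465.82 kW
Heat removed = 27949 kJ/min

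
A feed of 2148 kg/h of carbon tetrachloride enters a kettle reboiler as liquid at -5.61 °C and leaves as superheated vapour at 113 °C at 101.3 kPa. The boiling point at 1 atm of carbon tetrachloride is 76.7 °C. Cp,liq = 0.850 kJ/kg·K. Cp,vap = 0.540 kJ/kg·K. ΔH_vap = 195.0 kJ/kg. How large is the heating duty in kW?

liquid -5.61→76.7 °C: 69.963 kJ/kg
vaporisation at 76.7 °C: 195 kJ/kg
vapour 76.7→113 °C: 19.602 kJ/kg
Δh = 69.963 + 195 + 19.602 = 284.57 kJ/kg
Q = ṁ·Δh = 2148 kg/h × 284.57 kJ/kg = 611250 kJ/h
|Q| = 169.79 kW

Q = 170 kW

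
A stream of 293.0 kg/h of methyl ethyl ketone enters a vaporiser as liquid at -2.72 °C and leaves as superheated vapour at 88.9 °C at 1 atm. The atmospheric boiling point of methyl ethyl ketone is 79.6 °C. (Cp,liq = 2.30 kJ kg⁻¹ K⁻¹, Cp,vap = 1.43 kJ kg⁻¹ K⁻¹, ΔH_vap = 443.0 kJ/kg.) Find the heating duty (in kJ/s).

liquid -2.72→79.6 °C: 189.34 kJ/kg
vaporisation at 79.6 °C: 443 kJ/kg
vapour 79.6→88.9 °C: 13.299 kJ/kg
Δh = 189.34 + 443 + 13.299 = 645.63 kJ/kg
Q = ṁ·Δh = 293.0 kg/h × 645.63 kJ/kg = 189170 kJ/h
|Q| = 52.548 kW

Q = 52.5 kJ/s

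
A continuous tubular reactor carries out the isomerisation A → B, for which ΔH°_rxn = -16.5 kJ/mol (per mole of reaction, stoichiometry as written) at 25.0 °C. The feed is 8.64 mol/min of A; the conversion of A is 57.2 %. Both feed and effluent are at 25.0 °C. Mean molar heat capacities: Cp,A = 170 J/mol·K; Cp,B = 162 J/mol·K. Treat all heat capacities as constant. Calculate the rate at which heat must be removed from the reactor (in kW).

Extent of reaction ξ = 0.572 × 8.64 = 4.9421 mol/min
Reaction term: ξ·ΔH°_rxn = 4.9421 × -16.5 = -81.544 kJ/min
Q = ΔH = -81.544 kJ/min = -1.3591 kW
Heat removed = 1.3591 kW

Q_out = 1.36 kW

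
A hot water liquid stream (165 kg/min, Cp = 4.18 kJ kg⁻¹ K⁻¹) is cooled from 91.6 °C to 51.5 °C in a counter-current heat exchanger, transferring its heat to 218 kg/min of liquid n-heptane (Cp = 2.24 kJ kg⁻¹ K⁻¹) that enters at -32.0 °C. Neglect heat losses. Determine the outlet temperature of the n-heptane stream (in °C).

Heat released by hot stream: Q = 165 × 4.18 × (91.6 − 51.5) = 27657 kJ/min
Energy balance on cold side (adiabatic exchanger): Q = ṁ_c·Cp_c·(T_c,out − T_c,in)
T_c,out = -32.0 + 27657/(218 × 2.24) = 24.637 °C

T_c,out = 24.6 °C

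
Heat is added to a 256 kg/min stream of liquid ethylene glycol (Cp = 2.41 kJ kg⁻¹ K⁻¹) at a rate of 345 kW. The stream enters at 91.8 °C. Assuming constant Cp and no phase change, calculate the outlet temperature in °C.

T_out = 125 °C

Q = 345 kW = 20700 kJ/min
ΔT = Q/(ṁ·Cp) = 20700/(256×2.41) = 33.552 K
T_out = 91.8 + 33.552 = 125.35 °C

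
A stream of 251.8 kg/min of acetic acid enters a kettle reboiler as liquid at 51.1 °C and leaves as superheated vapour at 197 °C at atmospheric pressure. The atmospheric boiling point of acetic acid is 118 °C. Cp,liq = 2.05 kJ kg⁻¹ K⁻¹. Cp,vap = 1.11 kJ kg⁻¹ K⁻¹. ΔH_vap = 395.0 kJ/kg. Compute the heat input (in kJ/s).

liquid 51.1→118 °C: 137.15 kJ/kg
vaporisation at 118 °C: 395 kJ/kg
vapour 118→197 °C: 87.69 kJ/kg
Δh = 137.15 + 395 + 87.69 = 619.84 kJ/kg
Q = ṁ·Δh = 251.8 kg/min × 619.84 kJ/kg = 156070 kJ/min
|Q| = 2601.2 kW

Q = 2600 kJ/s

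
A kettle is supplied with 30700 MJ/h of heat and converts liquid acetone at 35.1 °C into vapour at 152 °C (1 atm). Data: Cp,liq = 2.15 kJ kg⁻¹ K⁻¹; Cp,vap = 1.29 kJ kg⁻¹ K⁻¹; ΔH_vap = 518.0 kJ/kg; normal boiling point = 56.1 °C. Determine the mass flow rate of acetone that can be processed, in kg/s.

Δh = 2.15×(56.1−35.1) + 518.0 + 1.29×(152−56.1) = 686.86 kJ/kg
Q = 30700 MJ/h = 8527.8 kJ/s = 8527.8 kJ/s
ṁ = Q/Δh = 8527.8 / 686.86 = 12.416 kg/s

ṁ = 12.4 kg/s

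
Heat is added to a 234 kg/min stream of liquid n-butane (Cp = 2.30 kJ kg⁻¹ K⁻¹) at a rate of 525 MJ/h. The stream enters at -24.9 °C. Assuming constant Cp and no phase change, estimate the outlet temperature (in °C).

T_out = -8.64 °C

Q = 525 MJ/h = 8750 kJ/min
ΔT = Q/(ṁ·Cp) = 8750/(234×2.30) = 16.258 K
T_out = -24.9 + 16.258 = -8.6421 °C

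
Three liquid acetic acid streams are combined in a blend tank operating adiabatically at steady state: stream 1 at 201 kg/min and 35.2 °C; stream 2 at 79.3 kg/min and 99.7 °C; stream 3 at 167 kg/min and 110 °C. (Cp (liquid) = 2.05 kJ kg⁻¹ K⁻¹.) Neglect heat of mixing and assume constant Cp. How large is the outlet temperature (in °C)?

T_out = 74.6 °C

Energy balance with Q = 0: Σ ṁᵢCp,ᵢ(T_out − Tᵢ) = 0
Σ ṁᵢCp,ᵢTᵢ = 201×2.05×35.2 + 79.3×2.05×99.7 + 167×2.05×110 = 68370
Σ ṁᵢCp,ᵢ = 201×2.05 + 79.3×2.05 + 167×2.05 = 916.96
T_out = 68370 / 916.96 = 74.562 °C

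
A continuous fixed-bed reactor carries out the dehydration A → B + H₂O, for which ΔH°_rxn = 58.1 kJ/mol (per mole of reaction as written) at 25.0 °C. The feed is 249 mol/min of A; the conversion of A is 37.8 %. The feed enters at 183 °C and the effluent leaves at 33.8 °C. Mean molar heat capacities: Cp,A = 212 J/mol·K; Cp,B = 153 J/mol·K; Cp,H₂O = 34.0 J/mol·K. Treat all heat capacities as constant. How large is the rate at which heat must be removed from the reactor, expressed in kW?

Extent of reaction ξ = 0.378 × 249 = 94.122 mol/min
Reaction term: ξ·ΔH°_rxn = 94.122 × 58.1 = 5468.5 kJ/min
Sensible, feed 183→25 °C: -8340.5 kJ/min
Outlet flows (mol/min): A 154.88, B 94.122, H₂O 94.122
Sensible, products 25→33.8 °C: 443.83 kJ/min
Q = ΔH = -2428.2 kJ/min = -40.47 kW
Heat removed = 40.47 kW

Q_out = 40.5 kW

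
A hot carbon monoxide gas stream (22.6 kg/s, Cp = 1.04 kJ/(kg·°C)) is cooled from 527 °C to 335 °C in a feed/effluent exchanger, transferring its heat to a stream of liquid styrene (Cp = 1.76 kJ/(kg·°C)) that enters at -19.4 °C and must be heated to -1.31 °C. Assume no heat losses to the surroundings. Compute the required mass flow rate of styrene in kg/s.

ṁ_c = 142 kg/s

Heat released by hot stream: Q = 22.6 × 1.04 × (527 − 335) = 4512.8 kJ/s
Energy balance on cold side (adiabatic exchanger): Q = ṁ_c·Cp_c·(T_c,out − T_c,in)
ṁ_c = 4512.8 / [1.76 × (-1.31 − -19.4)] = 141.74 kg/s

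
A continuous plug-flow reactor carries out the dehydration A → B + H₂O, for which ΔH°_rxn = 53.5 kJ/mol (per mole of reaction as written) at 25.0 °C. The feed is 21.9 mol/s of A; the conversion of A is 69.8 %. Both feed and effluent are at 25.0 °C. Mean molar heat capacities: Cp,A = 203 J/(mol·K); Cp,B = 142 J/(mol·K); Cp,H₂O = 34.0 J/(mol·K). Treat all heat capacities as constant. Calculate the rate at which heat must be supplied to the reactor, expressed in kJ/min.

Q_in = 49100 kJ/min

Extent of reaction ξ = 0.698 × 21.9 = 15.286 mol/s
Reaction term: ξ·ΔH°_rxn = 15.286 × 53.5 = 817.81 kJ/s
Q = ΔH = 817.81 kJ/s = 817.81 kW
Heat supplied = 49069 kJ/min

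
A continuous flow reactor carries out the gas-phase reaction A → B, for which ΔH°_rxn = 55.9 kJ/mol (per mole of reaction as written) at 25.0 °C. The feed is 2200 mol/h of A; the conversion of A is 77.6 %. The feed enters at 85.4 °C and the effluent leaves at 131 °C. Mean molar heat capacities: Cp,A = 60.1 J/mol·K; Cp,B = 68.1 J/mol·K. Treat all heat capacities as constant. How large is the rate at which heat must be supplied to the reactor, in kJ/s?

Q_in = 28.6 kJ/s

Extent of reaction ξ = 0.776 × 2200 = 1707.2 mol/h
Reaction term: ξ·ΔH°_rxn = 1707.2 × 55.9 = 95432 kJ/h
Sensible, feed 85.4→25 °C: -7986.1 kJ/h
Outlet flows (mol/h): A 492.8, B 1707.2
Sensible, products 25→131 °C: 15463 kJ/h
Q = ΔH = 102910 kJ/h = 28.586 kW
Heat supplied = 28.586 kJ/s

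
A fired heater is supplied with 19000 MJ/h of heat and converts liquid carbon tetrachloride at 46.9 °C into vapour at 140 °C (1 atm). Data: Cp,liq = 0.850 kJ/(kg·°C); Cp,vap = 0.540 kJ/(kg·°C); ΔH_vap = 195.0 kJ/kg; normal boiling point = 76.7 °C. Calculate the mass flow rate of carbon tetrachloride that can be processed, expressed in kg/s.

ṁ = 20.7 kg/s

Δh = 0.850×(76.7−46.9) + 195.0 + 0.540×(140−76.7) = 254.51 kJ/kg
Q = 19000 MJ/h = 5277.8 kJ/s = 5277.8 kJ/s
ṁ = Q/Δh = 5277.8 / 254.51 = 20.737 kg/s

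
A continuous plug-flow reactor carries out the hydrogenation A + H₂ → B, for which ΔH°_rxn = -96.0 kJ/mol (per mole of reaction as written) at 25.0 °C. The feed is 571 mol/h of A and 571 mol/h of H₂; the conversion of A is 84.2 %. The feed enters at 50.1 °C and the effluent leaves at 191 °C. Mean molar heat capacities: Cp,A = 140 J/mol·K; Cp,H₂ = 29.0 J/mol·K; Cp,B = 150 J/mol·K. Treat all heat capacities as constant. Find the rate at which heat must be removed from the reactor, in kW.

Q_out = 9.47 kW

Extent of reaction ξ = 0.842 × 571 = 480.78 mol/h
Reaction term: ξ·ΔH°_rxn = 480.78 × -96.0 = -46155 kJ/h
Sensible, feed 50.1→25 °C: -2422.1 kJ/h
Outlet flows (mol/h): A 90.218, H₂ 90.218, B 480.78
Sensible, products 25→191 °C: 14502 kJ/h
Q = ΔH = -34075 kJ/h = -9.4652 kW
Heat removed = 9.4652 kW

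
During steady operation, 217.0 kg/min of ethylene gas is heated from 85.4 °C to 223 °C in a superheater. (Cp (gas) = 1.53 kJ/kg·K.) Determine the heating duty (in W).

Q = 761000 W

Q = ṁ·Cp·ΔT = 217.0 × 1.53 × (223 − 85.4) = 45685 kJ/min
Converting: 45685 / 60 s = 761.41 kW
Heating duty = 761410 W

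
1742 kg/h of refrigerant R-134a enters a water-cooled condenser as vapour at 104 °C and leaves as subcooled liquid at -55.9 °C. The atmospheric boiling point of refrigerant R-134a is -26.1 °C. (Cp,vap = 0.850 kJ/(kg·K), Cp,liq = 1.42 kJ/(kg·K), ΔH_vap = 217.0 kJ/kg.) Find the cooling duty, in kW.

Q_c = 179 kW

vapour 104→-26.1 °C: -110.58 kJ/kg
condensation at -26.1 °C: -217 kJ/kg
liquid -26.1→-55.9 °C: -42.316 kJ/kg
Δh = -110.58 + -217 + -42.316 = -369.9 kJ/kg
Q = ṁ·Δh = 1742 kg/h × -369.9 kJ/kg = -644370 kJ/h
|Q| = 178.99 kW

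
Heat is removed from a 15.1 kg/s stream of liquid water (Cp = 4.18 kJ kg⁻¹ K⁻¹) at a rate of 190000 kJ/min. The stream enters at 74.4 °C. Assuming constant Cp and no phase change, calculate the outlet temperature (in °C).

Q = 190000 kJ/min = 3166.7 kJ/s
ΔT = Q/(ṁ·Cp) = 3166.7/(15.1×4.18) = 50.171 K
T_out = 74.4 − 50.171 = 24.229 °C

T_out = 24.2 °C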